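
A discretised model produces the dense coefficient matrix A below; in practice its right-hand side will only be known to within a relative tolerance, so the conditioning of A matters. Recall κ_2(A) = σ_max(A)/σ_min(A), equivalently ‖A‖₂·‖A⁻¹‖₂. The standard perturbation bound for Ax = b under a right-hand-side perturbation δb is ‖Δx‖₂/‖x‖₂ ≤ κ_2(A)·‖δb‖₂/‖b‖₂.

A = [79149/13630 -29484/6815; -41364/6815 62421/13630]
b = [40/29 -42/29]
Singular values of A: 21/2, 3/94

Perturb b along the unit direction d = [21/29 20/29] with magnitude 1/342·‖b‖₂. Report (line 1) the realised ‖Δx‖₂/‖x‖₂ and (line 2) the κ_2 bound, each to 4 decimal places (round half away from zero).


σ_max = 21/2, σ_min = 3/94
condition number: (21/2) ÷ (3/94) = 329.0000
worst-case relative error ≤ 329.0000 × 1/342 = 0.9620
solve Ax = b  →  x = [0.1524 -0.1143]
‖b‖ = 2.0000, ‖x‖ = 0.1905
Δx = A⁻¹·δb where δb = 1/342·2.0000·d; ‖Δx‖ = 0.1832
dividing the unrounded norms, ‖Δx‖/‖x‖ = 0.9620
so the bound is sharp here: realised error equals the bound

0.9620
0.9620


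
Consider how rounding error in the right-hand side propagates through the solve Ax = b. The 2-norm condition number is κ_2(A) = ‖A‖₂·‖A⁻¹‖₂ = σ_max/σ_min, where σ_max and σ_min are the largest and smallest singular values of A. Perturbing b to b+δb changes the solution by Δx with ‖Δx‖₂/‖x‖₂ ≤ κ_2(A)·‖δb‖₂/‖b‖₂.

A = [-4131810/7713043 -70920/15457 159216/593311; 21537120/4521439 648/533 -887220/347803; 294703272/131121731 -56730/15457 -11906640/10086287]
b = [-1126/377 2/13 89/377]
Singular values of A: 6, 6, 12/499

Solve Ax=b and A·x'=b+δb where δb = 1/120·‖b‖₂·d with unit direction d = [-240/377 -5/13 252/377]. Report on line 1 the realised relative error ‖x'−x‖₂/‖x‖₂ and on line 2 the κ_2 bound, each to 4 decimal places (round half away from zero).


largest singular value 6, smallest 12/499
κ_2(A) = 6 / (12/499) = 249.5000
perturbation bound = 249.5000·1/120 = 2.0792
solve Ax = b  →  x = [39.2162 0.3618 73.3403]
‖b‖₂ = 3.0000 and ‖x‖₂ = 83.1675
Δx = A⁻¹·δb where δb = 1/120·3.0000·d; ‖Δx‖ = 1.0396
realised ‖Δx‖/‖x‖ = 0.0125
so the bound overstates the realised error by a factor of ≈ 166.3350 (computed from the unrounded values)

0.0125
2.0792


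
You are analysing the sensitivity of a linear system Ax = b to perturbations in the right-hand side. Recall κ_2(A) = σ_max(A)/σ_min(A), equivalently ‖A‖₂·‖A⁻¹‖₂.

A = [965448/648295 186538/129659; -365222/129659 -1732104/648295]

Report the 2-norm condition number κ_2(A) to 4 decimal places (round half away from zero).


263.0000

form AᵀA = [14763901636/1454278225 2812094208/290855645; 2812094208/290855645 13391331844/1454278225] with trace 6695656/345845 and determinant 234256/43230625
solving λ² − 6695656/345845·λ + 234256/43230625 = 0 gives λ = 484/25, 484/1729225
σ_max=√(484/25)=(22/5), σ_min=√(484/1729225)=(22/1315) → κ = 263.0000


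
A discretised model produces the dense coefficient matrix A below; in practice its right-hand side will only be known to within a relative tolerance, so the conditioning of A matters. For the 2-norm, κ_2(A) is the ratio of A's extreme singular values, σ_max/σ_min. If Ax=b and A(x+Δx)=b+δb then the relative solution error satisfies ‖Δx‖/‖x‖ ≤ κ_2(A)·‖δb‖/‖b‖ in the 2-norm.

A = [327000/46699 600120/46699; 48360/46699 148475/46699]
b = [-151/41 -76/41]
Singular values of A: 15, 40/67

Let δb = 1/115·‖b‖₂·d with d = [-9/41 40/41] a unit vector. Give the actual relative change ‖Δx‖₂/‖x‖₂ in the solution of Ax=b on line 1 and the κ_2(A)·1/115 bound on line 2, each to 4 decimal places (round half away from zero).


σ_max = 15, σ_min = 40/67
κ = σ_max/σ_min = 15/(40/67) = 25.1250
worst-case relative error ≤ 25.1250 × 1/115 = 0.2185
solve Ax = b  →  x = [1.3525 -1.0235]
‖b‖₂ = 4.1231 and ‖x‖₂ = 1.6961
Δx = A⁻¹·δb where δb = 1/115·4.1231·d; ‖Δx‖ = 0.0601
realised ‖Δx‖/‖x‖ = 0.0354
tightness: 0.0354 against a bound of 0.2185 (unrounded ratio ≈ 0.1621)

0.0354
0.2185


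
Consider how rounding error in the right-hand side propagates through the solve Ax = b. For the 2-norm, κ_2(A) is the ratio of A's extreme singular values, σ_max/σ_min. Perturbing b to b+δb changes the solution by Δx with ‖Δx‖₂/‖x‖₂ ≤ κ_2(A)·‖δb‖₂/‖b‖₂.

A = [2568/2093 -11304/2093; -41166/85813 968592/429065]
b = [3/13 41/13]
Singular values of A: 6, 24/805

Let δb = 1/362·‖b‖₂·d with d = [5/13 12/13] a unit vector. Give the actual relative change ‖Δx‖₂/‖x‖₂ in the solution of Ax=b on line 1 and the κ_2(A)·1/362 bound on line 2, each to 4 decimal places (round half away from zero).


0.0029
0.5559

from the listed singular values, σ₁ = 6, σ_n = 24/805
κ_2(A) = 6 / (24/805) = 201.2500
worst-case relative error ≤ 201.2500 × 1/362 = 0.5559
solve Ax = b  →  x = [98.1341 22.2510]
‖b‖ = 3.1623, ‖x‖ = 100.6251
δb = ε·‖b‖·d = [0.0034 0.0081]; solving A·Δx = δb gives ‖Δx‖ = 0.2930
dividing the unrounded norms, ‖Δx‖/‖x‖ = 0.0029
tightness: 0.0029 against a bound of 0.5559 (unrounded ratio ≈ 0.0052)


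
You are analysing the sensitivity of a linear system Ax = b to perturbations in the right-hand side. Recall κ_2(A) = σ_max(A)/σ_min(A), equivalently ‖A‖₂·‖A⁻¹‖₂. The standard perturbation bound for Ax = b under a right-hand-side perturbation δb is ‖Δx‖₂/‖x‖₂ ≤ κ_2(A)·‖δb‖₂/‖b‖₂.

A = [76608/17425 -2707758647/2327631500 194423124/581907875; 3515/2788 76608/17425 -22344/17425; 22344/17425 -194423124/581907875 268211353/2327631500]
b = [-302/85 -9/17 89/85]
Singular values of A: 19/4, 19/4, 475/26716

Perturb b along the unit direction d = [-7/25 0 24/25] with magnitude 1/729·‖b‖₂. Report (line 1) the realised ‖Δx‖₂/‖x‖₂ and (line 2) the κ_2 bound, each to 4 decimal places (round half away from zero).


0.0026
0.3665

from the listed singular values, σ₁ = 19/4, σ_n = 475/26716
condition number: (19/4) ÷ (475/26716) = 267.1600
perturbation bound = 267.1600·1/729 = 0.3665
solve Ax = b  →  x = [-0.6624 31.5608 107.9702]
‖b‖₂ = 3.7417 and ‖x‖₂ = 112.4904
Δx = A⁻¹·δb where δb = 1/729·3.7417·d; ‖Δx‖ = 0.2887
realised ‖Δx‖/‖x‖ = 0.0026
so the bound overstates the realised error by a factor of ≈ 142.8055 (computed from the unrounded values)


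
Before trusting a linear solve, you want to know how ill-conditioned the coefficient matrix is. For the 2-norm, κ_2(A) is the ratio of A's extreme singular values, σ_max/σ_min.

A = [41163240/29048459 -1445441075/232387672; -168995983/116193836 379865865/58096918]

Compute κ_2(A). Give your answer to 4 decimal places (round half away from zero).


M = AᵀA = [66195290733529/16053516675856 -147080669607495/8026758337928; -147080669607495/8026758337928 5229570877018225/64214066703424]. tr(M)=3268502105861/38199920704, det(M)=29283765625/611198731264
char-poly roots: 1369/16 and 21390625/38199920704
σ_max=√(1369/16)=(37/4), σ_min=√(21390625/38199920704)=(4625/195448) → κ = 390.8960

390.8960


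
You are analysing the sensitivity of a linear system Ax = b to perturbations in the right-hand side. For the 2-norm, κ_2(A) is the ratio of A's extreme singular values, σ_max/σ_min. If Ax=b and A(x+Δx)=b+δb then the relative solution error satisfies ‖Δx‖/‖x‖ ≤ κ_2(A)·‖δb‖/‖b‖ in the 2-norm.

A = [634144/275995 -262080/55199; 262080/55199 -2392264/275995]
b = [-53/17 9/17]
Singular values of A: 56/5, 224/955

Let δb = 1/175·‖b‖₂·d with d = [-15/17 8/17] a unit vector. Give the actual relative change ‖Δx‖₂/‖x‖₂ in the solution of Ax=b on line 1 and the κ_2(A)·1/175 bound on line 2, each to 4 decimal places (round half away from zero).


0.0060
0.2729

σ_max = 56/5, σ_min = 224/955
condition number: (56/5) ÷ (224/955) = 47.7500
perturbation bound = 47.7500·1/175 = 0.2729
solve Ax = b  →  x = [11.2434 6.0977]
2-norm of b is 3.1623; of x, 12.7905
with δb = [-0.0159 0.0085], A·Δx = δb → ‖Δx‖ = 0.0770
relative error = 0.0060
realised/bound (from unrounded values) ≈ 0.0221


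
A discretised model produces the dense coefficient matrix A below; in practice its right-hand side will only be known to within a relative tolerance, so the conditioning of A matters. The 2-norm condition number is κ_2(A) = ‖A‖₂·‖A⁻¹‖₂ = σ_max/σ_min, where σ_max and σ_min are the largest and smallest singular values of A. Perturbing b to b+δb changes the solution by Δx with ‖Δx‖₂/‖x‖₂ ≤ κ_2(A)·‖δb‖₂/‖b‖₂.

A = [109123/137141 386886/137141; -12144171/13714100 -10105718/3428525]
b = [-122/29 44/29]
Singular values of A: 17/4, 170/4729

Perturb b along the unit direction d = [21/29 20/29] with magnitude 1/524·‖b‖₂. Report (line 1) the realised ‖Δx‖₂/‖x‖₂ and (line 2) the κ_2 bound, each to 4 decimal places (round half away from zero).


σ_max = 17/4, σ_min = 170/4729
κ = σ_max/σ_min = (17/4)/(170/4729) = 118.2250
κ_2(A)·‖δb‖/‖b‖ = 0.2256
solve Ax = b  →  x = [53.1464 -16.4814]
‖b‖₂ = 4.4721 and ‖x‖₂ = 55.6433
with δb = [0.0062 0.0059], A·Δx = δb → ‖Δx‖ = 0.2374
dividing the unrounded norms, ‖Δx‖/‖x‖ = 0.0043
realised/bound (from unrounded values) ≈ 0.0189

0.0043
0.2256


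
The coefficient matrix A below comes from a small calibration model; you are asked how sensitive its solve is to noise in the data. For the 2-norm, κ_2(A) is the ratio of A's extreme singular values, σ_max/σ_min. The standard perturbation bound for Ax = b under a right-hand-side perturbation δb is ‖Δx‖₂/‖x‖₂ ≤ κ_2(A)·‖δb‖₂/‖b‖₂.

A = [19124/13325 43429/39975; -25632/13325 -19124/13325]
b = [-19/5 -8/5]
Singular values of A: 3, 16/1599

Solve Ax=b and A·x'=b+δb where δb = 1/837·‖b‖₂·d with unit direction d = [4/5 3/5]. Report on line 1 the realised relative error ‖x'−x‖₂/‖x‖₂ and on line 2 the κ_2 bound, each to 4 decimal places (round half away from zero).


from the listed singular values, σ₁ = 3, σ_n = 16/1599
κ = σ_max/σ_min = 3/(16/1599) = 299.8125
bound on ‖Δx‖/‖x‖: κ·ε = 299.8125·1/837 = 0.3582
solve Ax = b  →  x = [239.5833 -320.0000]
‖b‖₂ = 4.1231 and ‖x‖₂ = 399.7501
δb = ε·‖b‖·d = [0.0039 0.0030]; solving A·Δx = δb gives ‖Δx‖ = 0.4923
realised ‖Δx‖/‖x‖ = 0.0012
realised/bound (from unrounded values) ≈ 0.0034

0.0012
0.3582


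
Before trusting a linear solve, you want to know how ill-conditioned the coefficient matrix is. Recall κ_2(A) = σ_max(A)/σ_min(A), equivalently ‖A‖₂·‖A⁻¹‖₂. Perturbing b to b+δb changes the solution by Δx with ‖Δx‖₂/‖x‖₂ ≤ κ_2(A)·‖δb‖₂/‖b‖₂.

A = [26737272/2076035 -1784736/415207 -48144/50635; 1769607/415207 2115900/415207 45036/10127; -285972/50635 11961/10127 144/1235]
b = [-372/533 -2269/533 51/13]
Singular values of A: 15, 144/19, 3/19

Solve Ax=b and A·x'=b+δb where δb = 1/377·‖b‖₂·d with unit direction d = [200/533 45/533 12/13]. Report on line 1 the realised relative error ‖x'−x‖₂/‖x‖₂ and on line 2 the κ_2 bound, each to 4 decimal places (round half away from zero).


0.0052
0.2520

largest singular value 15, smallest 3/19
κ = σ_max/σ_min = 15/(3/19) = 95.0000
perturbation bound = 95.0000·1/377 = 0.2520
solve Ax = b  →  x = [-2.7902 -11.4900 14.8833]
‖b‖₂ = 5.8310 and ‖x‖₂ = 19.0084
Δx = A⁻¹·δb where δb = 1/377·5.8310·d; ‖Δx‖ = 0.0980
dividing the unrounded norms, ‖Δx‖/‖x‖ = 0.0052
tightness: 0.0052 against a bound of 0.2520 (unrounded ratio ≈ 0.0205)


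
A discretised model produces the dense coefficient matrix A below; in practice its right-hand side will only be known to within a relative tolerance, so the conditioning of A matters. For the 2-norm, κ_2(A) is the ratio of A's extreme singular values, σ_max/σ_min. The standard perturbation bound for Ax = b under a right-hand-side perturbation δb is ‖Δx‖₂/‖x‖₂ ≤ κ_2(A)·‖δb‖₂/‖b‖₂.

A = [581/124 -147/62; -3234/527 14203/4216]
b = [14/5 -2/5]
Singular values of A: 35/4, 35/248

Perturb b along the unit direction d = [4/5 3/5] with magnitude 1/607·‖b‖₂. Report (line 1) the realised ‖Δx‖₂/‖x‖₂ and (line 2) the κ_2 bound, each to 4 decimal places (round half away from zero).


0.0023
0.1021

largest singular value 35/4, smallest 35/248
condition number: (35/4) ÷ (35/248) = 62.0000
bound on ‖Δx‖/‖x‖: κ·ε = 62.0000·1/607 = 0.1021
solve Ax = b  →  x = [6.8706 12.3966]
‖b‖ = 2.8284, ‖x‖ = 14.1733
Δx = A⁻¹·δb where δb = 1/607·2.8284·d; ‖Δx‖ = 0.0330
relative error = 0.0023
so the bound overstates the realised error by a factor of ≈ 43.8463 (computed from the unrounded values)


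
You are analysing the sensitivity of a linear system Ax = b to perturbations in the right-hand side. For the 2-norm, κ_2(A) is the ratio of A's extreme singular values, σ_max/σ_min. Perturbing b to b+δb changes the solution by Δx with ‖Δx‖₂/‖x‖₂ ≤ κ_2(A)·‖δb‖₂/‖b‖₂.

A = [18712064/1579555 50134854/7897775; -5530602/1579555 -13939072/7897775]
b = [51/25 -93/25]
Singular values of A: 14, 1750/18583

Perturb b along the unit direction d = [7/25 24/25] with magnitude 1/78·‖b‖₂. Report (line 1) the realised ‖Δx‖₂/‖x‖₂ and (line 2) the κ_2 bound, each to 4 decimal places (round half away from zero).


0.0181
1.9059

from the listed singular values, σ₁ = 14, σ_n = 1750/18583
κ_2(A) = 14 / (1750/18583) = 148.6640
worst-case relative error ≤ 148.6640 × 1/78 = 1.9059
solve Ax = b  →  x = [15.1804 -28.0079]
‖b‖₂ = 4.2426 and ‖x‖₂ = 31.8573
with δb = [0.0152 0.0522], A·Δx = δb → ‖Δx‖ = 0.5776
dividing the unrounded norms, ‖Δx‖/‖x‖ = 0.0181
tightness: 0.0181 against a bound of 1.9059 (unrounded ratio ≈ 0.0095)


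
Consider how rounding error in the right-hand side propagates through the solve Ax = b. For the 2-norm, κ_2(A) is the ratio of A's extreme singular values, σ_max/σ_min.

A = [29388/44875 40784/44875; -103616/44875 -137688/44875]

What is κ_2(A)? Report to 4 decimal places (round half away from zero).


179.5000

AᵀA = [18559888/3222025 24744384/3222025; 24744384/3222025 32994112/3222025]; tr = 2062160/128881, det = 1024/128881
λ_max, λ_min = (2062160/128881 ± √4251975969024/16610312161)/2 = 16, 64/128881
so κ_2 = √(16 / (64/128881)) = 179.5000


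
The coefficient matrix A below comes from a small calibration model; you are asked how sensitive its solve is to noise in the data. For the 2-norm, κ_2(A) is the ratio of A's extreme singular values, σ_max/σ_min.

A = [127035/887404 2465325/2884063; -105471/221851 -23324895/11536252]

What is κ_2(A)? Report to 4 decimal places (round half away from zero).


M = AᵀA = [194124000681/787485859216 53332356960/49217866201; 53332356960/49217866201 3794650677225/787485859216]. tr(M)=1186429113/234231368, det(M)=102515625/7495403776
solving λ² − 1186429113/234231368·λ + 102515625/7495403776 = 0 gives λ = 81/16, 1265625/468462736
κ_2(A) = √(λ_max/λ_min) = √((81/16) / (1265625/468462736)) = 43.2880

43.2880


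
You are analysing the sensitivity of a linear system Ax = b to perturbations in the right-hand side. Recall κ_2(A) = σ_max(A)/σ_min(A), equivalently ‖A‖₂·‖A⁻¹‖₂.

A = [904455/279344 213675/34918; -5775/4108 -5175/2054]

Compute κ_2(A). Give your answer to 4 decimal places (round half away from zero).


126.4000

AᵀA = [5752971225/461734144 1347971625/57716768; 1347971625/57716768 157978125/3607298]; tr = 89876025/1597696, det = 1265625/6390784
char-poly roots: 225/4 and 5625/1597696
κ = σ_max/σ_min = (15/2)/(75/1264) = 126.4000


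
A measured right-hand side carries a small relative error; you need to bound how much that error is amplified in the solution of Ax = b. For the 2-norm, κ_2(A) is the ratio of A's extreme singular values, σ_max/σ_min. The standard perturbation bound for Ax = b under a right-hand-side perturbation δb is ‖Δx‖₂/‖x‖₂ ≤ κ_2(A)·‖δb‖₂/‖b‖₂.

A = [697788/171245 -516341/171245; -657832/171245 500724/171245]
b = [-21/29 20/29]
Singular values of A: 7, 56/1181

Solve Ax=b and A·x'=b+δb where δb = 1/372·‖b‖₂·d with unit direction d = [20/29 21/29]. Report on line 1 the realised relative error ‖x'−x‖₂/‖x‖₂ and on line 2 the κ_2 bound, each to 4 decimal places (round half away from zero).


largest singular value 7, smallest 56/1181
condition number: 7 ÷ (56/1181) = 147.6250
bound on ‖Δx‖/‖x‖: κ·ε = 147.6250·1/372 = 0.3968
solve Ax = b  →  x = [-0.1143 0.0857]
‖b‖ = 1.0000, ‖x‖ = 0.1429
δb = ε·‖b‖·d = [0.0019 0.0019]; solving A·Δx = δb gives ‖Δx‖ = 0.0567
relative error = 0.3968
tightness: 0.3968 against a bound of 0.3968; the bound is attained (ratio 1)

0.3968
0.3968


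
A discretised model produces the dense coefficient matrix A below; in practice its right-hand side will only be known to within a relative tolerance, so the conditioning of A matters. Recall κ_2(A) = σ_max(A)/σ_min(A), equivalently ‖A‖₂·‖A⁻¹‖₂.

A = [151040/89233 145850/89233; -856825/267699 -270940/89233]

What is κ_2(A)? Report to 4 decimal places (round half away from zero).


AᵀA = [3250750225/247968009 1031957500/82656003; 1031957500/82656003 327614900/27552001]; tr = 7371325/294849, det = 2500/294849
λ_max, λ_min = (7371325/294849 ± √54333483765625/86935932801)/2 = 25, 100/294849
κ_2(A) = √(λ_max/λ_min) = √(25 / (100/294849)) = 271.5000

271.5000


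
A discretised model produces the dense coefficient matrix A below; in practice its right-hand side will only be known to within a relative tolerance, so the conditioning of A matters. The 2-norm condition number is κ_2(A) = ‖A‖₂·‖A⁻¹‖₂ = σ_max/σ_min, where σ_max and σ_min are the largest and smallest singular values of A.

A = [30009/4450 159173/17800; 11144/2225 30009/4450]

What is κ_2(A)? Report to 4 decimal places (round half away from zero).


form AᵀA = [55891801/792100 298079397/3168400; 298079397/3168400 1589787409/12673600] with trace 99362249/506944 and determinant 60025/126736
char-poly roots: 196 and 1225/506944
so κ_2 = √(196 / (1225/506944)) = 284.8000

284.8000


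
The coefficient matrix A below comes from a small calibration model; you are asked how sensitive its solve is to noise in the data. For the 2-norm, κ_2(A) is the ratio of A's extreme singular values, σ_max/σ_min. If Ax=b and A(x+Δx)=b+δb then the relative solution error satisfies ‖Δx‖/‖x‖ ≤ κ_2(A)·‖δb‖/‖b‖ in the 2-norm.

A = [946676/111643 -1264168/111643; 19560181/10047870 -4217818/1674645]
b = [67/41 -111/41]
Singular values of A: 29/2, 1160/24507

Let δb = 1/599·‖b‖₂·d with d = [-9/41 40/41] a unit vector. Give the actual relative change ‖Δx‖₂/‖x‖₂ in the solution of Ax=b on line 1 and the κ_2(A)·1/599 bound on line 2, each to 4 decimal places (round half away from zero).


from the listed singular values, σ₁ = 29/2, σ_n = 1160/24507
κ_2(A) = (29/2) / (1160/24507) = 306.3375
perturbation bound = 306.3375·1/599 = 0.5114
solve Ax = b  →  x = [-50.6628 -38.0833]
‖b‖₂ = 3.1623 and ‖x‖₂ = 63.3802
δb = ε·‖b‖·d = [-0.0012 0.0052]; solving A·Δx = δb gives ‖Δx‖ = 0.1115
dividing the unrounded norms, ‖Δx‖/‖x‖ = 0.0018
so the bound overstates the realised error by a factor of ≈ 290.6174 (computed from the unrounded values)

0.0018
0.5114


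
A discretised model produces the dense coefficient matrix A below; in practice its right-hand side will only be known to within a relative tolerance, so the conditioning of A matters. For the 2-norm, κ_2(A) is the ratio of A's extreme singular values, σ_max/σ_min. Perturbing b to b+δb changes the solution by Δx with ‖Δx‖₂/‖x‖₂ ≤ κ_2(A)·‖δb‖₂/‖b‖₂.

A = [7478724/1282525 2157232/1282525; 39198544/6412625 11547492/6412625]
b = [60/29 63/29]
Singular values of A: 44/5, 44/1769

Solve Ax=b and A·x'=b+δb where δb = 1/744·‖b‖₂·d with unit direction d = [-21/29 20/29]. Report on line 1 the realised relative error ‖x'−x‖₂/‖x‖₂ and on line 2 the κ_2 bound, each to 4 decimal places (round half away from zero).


σ_max = 44/5, σ_min = 44/1769
condition number: (44/5) ÷ (44/1769) = 353.8000
worst-case relative error ≤ 353.8000 × 1/744 = 0.4755
solve Ax = b  →  x = [0.3273 0.0955]
2-norm of b is 3.0000; of x, 0.3409
with δb = [-0.0029 0.0028], A·Δx = δb → ‖Δx‖ = 0.1621
dividing the unrounded norms, ‖Δx‖/‖x‖ = 0.4755
so the bound is sharp here: realised error equals the bound

0.4755
0.4755


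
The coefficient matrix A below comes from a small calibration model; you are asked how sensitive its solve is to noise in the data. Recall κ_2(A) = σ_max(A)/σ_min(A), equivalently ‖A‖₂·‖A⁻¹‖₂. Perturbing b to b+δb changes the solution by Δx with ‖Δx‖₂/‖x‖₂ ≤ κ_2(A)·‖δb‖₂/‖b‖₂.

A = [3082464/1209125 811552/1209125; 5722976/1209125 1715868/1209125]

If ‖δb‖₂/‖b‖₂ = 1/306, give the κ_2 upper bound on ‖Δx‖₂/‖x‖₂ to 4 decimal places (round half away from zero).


M = AᵀA = [146207746048/5058765625 42634779264/5058765625; 42634779264/5058765625 12466503952/5058765625]. tr(M)=10155152/323761, det(M)=39337984/202350625
solving λ² − 10155152/323761·λ + 39337984/202350625 = 0 gives λ = 784/25, 50176/8094025
so κ_2 = √((784/25) / (50176/8094025)) = 71.1250
perturbation bound = 71.1250·1/306 = 0.2324

0.2324


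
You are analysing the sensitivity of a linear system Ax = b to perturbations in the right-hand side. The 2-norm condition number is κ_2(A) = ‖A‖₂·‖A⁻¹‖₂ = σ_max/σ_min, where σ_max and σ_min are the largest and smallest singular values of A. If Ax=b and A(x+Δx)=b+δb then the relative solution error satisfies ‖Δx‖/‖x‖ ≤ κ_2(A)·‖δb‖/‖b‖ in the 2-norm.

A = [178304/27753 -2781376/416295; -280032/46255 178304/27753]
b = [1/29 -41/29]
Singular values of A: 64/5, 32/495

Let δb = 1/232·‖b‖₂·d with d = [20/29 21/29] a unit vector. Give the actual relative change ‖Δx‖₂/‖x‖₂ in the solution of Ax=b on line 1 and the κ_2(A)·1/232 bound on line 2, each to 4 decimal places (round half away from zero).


0.0061
0.8534

σ_max = 64/5, σ_min = 32/495
condition number: (64/5) ÷ (32/495) = 198.0000
bound on ‖Δx‖/‖x‖: κ·ε = 198.0000·1/232 = 0.8534
solve Ax = b  →  x = [-11.1476 -10.7247]
‖b‖ = 1.4142, ‖x‖ = 15.4689
with δb = [0.0042 0.0044], A·Δx = δb → ‖Δx‖ = 0.0943
realised ‖Δx‖/‖x‖ = 0.0061
tightness: 0.0061 against a bound of 0.8534 (unrounded ratio ≈ 0.0071)


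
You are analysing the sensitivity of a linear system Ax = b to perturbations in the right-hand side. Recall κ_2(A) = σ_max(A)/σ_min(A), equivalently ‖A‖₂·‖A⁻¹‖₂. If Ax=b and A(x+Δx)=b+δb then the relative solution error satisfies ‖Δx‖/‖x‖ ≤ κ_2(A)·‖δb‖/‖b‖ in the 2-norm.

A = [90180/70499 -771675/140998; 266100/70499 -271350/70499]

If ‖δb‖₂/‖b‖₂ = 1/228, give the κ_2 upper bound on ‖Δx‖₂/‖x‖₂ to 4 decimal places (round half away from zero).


0.0157

form AᵀA = [93866400/5909761 -127230750/5909761; -127230750/5909761 1058270625/23639044] with trace 4961025/81796 and determinant 5062500/20449
eigenvalues of AᵀA: λ = (tr ± √(tr²−4·det))/2 = 225/4, 90000/20449
κ = σ_max/σ_min = (15/2)/(300/143) = 3.5750
perturbation bound = 3.5750·1/228 = 0.0157


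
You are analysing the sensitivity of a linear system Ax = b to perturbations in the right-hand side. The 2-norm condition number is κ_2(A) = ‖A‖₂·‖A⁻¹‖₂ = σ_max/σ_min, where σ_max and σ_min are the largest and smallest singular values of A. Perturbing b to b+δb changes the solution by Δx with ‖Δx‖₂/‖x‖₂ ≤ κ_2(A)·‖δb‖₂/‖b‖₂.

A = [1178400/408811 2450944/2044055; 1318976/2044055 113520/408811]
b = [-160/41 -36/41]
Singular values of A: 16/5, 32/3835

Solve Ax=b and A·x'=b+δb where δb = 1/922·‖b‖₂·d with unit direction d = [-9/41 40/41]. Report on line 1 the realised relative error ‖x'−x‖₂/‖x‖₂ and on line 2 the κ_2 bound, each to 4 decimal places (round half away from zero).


largest singular value 16/5, smallest 32/3835
κ = σ_max/σ_min = (16/5)/(32/3835) = 383.5000
perturbation bound = 383.5000·1/922 = 0.4159
solve Ax = b  →  x = [-1.1538 -0.4808]
‖b‖₂ = 4.0000 and ‖x‖₂ = 1.2500
re-solving with b+δb shifts x by Δx of norm 0.5199
realised ‖Δx‖/‖x‖ = 0.4159
realised/bound = 1 exactly: the bound is attained for this b and d

0.4159
0.4159


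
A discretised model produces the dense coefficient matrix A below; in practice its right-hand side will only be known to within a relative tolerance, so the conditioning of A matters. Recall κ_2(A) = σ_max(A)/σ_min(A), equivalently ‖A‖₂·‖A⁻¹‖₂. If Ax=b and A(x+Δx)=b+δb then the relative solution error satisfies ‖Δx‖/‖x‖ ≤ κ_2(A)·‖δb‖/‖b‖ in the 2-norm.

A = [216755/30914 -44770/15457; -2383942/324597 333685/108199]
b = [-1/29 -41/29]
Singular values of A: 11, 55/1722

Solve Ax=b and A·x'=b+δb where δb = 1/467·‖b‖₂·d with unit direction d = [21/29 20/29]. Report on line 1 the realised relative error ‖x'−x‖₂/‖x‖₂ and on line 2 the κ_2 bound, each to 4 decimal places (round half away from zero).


σ_max = 11, σ_min = 55/1722
condition number: 11 ÷ (55/1722) = 344.4000
bound on ‖Δx‖/‖x‖: κ·ε = 344.4000·1/467 = 0.7375
solve Ax = b  →  x = [-11.9580 -28.9357]
‖b‖ = 1.4142, ‖x‖ = 31.3092
Δx = A⁻¹·δb where δb = 1/467·1.4142·d; ‖Δx‖ = 0.0948
realised ‖Δx‖/‖x‖ = 0.0030
realised/bound (from unrounded values) ≈ 0.0041

0.0030
0.7375


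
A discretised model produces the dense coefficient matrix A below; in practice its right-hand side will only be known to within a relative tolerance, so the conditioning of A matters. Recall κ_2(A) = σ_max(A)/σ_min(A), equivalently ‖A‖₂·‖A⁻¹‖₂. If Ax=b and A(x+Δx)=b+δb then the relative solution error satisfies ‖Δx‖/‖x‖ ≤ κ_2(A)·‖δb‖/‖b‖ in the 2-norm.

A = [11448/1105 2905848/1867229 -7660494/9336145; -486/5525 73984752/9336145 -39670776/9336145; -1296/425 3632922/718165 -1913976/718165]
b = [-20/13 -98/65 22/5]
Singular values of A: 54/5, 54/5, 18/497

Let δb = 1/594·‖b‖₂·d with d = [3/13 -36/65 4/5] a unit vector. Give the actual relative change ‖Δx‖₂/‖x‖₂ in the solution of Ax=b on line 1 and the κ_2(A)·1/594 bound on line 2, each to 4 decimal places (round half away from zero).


0.0021
0.5020

from the listed singular values, σ₁ = 54/5, σ_n = 18/497
κ_2(A) = (54/5) / (18/497) = 298.2000
bound on ‖Δx‖/‖x‖: κ·ε = 298.2000·1/594 = 0.5020
solve Ax = b  →  x = [-0.2505 52.0411 97.4151]
‖b‖ = 4.8990, ‖x‖ = 110.4448
Δx = A⁻¹·δb where δb = 1/594·4.8990·d; ‖Δx‖ = 0.2277
relative error = 0.0021
realised/bound (from unrounded values) ≈ 0.0041


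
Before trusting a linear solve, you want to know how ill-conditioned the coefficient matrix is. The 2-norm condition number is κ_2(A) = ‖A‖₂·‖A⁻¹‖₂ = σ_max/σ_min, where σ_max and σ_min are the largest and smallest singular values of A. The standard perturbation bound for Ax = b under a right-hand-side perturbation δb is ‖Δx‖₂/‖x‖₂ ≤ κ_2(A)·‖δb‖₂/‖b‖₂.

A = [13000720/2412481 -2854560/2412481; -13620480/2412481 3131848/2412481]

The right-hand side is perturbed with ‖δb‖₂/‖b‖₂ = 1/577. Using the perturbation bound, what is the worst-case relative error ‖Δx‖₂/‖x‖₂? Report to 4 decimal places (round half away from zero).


0.3516

form AᵀA = [421565036800/6920409721 -94849712640/6920409721; -94849712640/6920409721 21351943744/6920409721] with trace 263484224/4116841 and determinant 409600/4116841
char-poly roots: 64 and 6400/4116841
κ_2(A) = √(λ_max/λ_min) = √(64 / (6400/4116841)) = 202.9000
κ_2(A)·‖δb‖/‖b‖ = 0.3516


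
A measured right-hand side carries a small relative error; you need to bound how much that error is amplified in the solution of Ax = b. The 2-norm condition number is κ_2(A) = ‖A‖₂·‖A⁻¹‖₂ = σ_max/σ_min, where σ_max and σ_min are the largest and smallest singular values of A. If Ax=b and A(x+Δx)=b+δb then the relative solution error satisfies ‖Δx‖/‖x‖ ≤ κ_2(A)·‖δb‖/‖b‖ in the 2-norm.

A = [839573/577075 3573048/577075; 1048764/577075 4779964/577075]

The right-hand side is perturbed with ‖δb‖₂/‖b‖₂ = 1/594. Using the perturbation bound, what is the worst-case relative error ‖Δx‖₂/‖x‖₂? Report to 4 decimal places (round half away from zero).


0.2370

AᵀA = [72191550001/13320622225 64103110344/2664124445; 64103110344/2664124445 1424589114064/13320622225]; tr = 178082173/1584845, det = 126247696/198105625
λ_max, λ_min = (178082173/1584845 ± √792671442086234529/62793341850625)/2 = 2809/25, 44944/7924225
σ_max=√(2809/25)=(53/5), σ_min=√(44944/7924225)=(212/2815) → κ = 140.7500
κ_2(A)·‖δb‖/‖b‖ = 0.2370


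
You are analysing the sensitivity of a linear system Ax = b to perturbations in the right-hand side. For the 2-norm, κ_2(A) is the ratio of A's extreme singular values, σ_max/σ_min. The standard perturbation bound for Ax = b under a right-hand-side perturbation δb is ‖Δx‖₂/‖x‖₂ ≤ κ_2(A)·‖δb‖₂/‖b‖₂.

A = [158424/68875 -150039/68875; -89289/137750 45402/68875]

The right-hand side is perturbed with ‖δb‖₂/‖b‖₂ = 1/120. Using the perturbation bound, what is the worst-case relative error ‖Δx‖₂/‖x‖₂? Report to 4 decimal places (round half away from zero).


0.8708

form AᵀA = [173384289/30360100 -8254953/1518005; -8254953/1518005 39316869/7590025] with trace 78633/7220 and determinant 9801/902500
char-poly roots: 1089/100 and 9/9025
so κ_2 = √((1089/100) / (9/9025)) = 104.5000
worst-case relative error ≤ 104.5000 × 1/120 = 0.8708


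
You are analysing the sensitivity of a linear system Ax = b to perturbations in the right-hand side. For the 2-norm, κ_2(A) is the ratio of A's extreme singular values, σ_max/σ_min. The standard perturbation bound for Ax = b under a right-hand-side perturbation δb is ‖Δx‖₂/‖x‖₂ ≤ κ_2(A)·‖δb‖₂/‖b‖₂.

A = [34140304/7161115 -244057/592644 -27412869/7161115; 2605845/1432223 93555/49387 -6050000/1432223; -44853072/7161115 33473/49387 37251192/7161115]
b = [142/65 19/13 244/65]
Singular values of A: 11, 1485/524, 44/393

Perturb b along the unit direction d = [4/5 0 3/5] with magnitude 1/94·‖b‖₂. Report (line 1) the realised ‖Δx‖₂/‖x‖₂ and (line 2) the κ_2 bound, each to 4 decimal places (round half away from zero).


from the listed singular values, σ₁ = 11, σ_n = 44/393
condition number: 11 ÷ (44/393) = 98.2500
κ_2(A)·‖δb‖/‖b‖ = 1.0452
solve Ax = b  →  x = [17.4409 25.1505 18.4448]
2-norm of b is 4.5826; of x, 35.7344
δb = ε·‖b‖·d = [0.0390 0.0000 0.0293]; solving A·Δx = δb gives ‖Δx‖ = 0.4354
dividing the unrounded norms, ‖Δx‖/‖x‖ = 0.0122
so the bound overstates the realised error by a factor of ≈ 85.7766 (computed from the unrounded values)

0.0122
1.0452


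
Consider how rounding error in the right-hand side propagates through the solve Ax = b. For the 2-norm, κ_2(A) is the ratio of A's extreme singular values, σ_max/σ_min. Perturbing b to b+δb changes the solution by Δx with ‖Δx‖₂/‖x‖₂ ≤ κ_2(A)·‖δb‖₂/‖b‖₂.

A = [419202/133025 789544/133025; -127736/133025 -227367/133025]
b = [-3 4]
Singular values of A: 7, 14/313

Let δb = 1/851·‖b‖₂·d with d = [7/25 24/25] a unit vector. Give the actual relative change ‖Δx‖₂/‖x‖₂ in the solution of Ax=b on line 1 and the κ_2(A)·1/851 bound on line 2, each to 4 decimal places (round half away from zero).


largest singular value 7, smallest 14/313
κ = σ_max/σ_min = 7/(14/313) = 156.5000
bound on ‖Δx‖/‖x‖: κ·ε = 156.5000·1/851 = 0.1839
solve Ax = b  →  x = [-59.4496 31.0588]
‖b‖₂ = 5.0000 and ‖x‖₂ = 67.0739
re-solving with b+δb shifts x by Δx of norm 0.1314
relative error = 0.0020
so the bound overstates the realised error by a factor of ≈ 93.9034 (computed from the unrounded values)

0.0020
0.1839


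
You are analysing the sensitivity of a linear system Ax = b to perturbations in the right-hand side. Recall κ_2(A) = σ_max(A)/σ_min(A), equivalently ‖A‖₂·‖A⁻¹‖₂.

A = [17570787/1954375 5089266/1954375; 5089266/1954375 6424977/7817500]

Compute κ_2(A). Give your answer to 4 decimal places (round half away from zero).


156.3500

form AᵀA = [535413094749/6111330625 312310441989/12222661250; 312310441989/12222661250 729104614641/97781290000] with trace 14873142609/156450064 and determinant 57836025/156450064
char-poly roots: 1521/16 and 38025/9778129
κ = σ_max/σ_min = (39/4)/(195/3127) = 156.3500


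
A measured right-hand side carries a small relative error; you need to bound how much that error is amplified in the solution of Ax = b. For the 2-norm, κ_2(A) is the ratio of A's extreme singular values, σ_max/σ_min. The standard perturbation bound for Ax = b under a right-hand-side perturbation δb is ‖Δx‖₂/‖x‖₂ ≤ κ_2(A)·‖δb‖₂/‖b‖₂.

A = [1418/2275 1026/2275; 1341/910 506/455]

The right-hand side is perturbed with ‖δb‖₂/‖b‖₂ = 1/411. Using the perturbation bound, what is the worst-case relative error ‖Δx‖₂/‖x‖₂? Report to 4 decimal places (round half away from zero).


0.3406

form AᵀA = [313609/122500 58797/30625; 58797/30625 44104/30625] with trace 19601/4900 and determinant 1/1225
λ_max, λ_min = (19601/4900 ± √384120801/24010000)/2 = 4, 1/4900
κ_2(A) = √(λ_max/λ_min) = √(4 / (1/4900)) = 140.0000
worst-case relative error ≤ 140.0000 × 1/411 = 0.3406


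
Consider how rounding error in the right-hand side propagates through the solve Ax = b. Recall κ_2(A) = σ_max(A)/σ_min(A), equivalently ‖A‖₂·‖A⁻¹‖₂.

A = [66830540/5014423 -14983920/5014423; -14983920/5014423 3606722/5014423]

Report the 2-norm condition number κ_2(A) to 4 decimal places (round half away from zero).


298.3000

form AᵀA = [68061098000/364829849 -15313566240/364829849; -15313566240/364829849 3446356004/364829849] with trace 1744084244/8898289 and determinant 3841600/8898289
solving λ² − 1744084244/8898289·λ + 3841600/8898289 = 0 gives λ = 196, 19600/8898289
σ_max=√196=14, σ_min=√(19600/8898289)=(140/2983) → κ = 298.3000


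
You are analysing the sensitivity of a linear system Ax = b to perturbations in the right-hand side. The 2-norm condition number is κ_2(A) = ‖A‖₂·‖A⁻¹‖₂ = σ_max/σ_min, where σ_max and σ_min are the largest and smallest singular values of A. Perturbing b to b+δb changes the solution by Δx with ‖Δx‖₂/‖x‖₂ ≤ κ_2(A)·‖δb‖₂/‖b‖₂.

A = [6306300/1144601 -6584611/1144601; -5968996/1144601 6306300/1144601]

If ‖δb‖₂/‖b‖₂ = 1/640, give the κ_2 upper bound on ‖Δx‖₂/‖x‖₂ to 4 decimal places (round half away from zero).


0.5316

AᵀA = [89653190176/1557801961 -94134140100/1557801961; -94134140100/1557801961 98842475281/1557801961]; tr = 224132777/1852321, det = 234256/1852321
eigenvalues of AᵀA: λ = (tr ± √(tr²−4·det))/2 = 121, 1936/1852321
so κ_2 = √(121 / (1936/1852321)) = 340.2500
perturbation bound = 340.2500·1/640 = 0.5316


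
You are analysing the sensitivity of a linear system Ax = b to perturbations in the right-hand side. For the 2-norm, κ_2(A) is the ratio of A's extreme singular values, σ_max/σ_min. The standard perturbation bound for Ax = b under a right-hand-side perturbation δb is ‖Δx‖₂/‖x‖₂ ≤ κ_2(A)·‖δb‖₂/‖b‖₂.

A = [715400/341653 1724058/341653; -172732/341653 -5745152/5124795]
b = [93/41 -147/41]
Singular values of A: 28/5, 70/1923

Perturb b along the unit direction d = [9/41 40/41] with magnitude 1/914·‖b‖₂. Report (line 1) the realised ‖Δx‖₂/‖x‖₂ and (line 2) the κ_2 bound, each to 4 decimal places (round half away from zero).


0.0015
0.1683

σ_max = 28/5, σ_min = 70/1923
condition number: (28/5) ÷ (70/1923) = 153.8400
bound on ‖Δx‖/‖x‖: κ·ε = 153.8400·1/914 = 0.1683
solve Ax = b  →  x = [76.2808 -31.2033]
2-norm of b is 4.2426; of x, 82.4160
with δb = [0.0010 0.0045], A·Δx = δb → ‖Δx‖ = 0.1275
dividing the unrounded norms, ‖Δx‖/‖x‖ = 0.0015
so the bound overstates the realised error by a factor of ≈ 108.7836 (computed from the unrounded values)


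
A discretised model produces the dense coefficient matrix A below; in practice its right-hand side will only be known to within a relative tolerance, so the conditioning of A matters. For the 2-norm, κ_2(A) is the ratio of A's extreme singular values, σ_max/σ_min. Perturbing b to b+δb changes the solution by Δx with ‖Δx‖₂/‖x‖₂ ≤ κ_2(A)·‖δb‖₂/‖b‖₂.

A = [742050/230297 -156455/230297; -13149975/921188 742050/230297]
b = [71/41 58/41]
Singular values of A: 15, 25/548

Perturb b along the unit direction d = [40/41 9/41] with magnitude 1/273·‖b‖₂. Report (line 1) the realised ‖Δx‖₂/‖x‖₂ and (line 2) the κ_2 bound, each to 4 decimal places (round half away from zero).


0.0041
1.2044

largest singular value 15, smallest 25/548
κ_2(A) = 15 / (25/548) = 328.8000
κ_2(A)·‖δb‖/‖b‖ = 1.2044
solve Ax = b  →  x = [9.5584 42.7854]
‖b‖ = 2.2361, ‖x‖ = 43.8401
δb = ε·‖b‖·d = [0.0080 0.0018]; solving A·Δx = δb gives ‖Δx‖ = 0.1795
realised ‖Δx‖/‖x‖ = 0.0041
so the bound overstates the realised error by a factor of ≈ 294.0880 (computed from the unrounded values)


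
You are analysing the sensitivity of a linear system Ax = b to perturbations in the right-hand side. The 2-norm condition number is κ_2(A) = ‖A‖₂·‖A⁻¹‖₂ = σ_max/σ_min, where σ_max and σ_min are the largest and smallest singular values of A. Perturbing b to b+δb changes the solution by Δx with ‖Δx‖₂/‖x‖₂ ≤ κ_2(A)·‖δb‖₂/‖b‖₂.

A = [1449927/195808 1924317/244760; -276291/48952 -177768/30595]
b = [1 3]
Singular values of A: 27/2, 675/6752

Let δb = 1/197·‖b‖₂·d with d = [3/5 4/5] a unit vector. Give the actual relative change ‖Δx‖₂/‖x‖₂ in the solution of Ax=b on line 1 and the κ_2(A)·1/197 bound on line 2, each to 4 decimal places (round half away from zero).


σ_max = 27/2, σ_min = 675/6752
κ = σ_max/σ_min = (27/2)/(675/6752) = 135.0400
worst-case relative error ≤ 135.0400 × 1/197 = 0.6855
solve Ax = b  →  x = [-21.7817 20.6421]
‖b‖₂ = 3.1623 and ‖x‖₂ = 30.0090
with δb = [0.0096 0.0128], A·Δx = δb → ‖Δx‖ = 0.1606
relative error = 0.0054
realised/bound (from unrounded values) ≈ 0.0078

0.0054
0.6855


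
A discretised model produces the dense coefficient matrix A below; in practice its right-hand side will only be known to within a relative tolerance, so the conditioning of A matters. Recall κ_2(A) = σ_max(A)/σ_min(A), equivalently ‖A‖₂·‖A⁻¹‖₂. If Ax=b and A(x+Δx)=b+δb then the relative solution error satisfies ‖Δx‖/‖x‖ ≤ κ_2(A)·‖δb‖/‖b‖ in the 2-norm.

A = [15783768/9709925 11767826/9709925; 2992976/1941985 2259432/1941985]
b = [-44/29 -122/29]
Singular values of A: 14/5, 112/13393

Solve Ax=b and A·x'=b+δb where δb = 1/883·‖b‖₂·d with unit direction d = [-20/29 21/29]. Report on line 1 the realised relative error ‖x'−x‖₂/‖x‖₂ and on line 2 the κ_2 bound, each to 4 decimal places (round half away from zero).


0.0025
0.3792

largest singular value 14/5, smallest 112/13393
κ = σ_max/σ_min = (14/5)/(112/13393) = 334.8250
perturbation bound = 334.8250·1/883 = 0.3792
solve Ax = b  →  x = [142.3536 -192.1857]
‖b‖ = 4.4721, ‖x‖ = 239.1650
re-solving with b+δb shifts x by Δx of norm 0.6056
dividing the unrounded norms, ‖Δx‖/‖x‖ = 0.0025
so the bound overstates the realised error by a factor of ≈ 149.7410 (computed from the unrounded values)
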